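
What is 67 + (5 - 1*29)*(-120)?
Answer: 2947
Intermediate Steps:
67 + (5 - 1*29)*(-120) = 67 + (5 - 29)*(-120) = 67 - 24*(-120) = 67 + 2880 = 2947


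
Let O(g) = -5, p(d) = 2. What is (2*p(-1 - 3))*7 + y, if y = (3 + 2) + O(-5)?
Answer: 28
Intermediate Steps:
y = 0 (y = (3 + 2) - 5 = 5 - 5 = 0)
(2*p(-1 - 3))*7 + y = (2*2)*7 + 0 = 4*7 + 0 = 28 + 0 = 28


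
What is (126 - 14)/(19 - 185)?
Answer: -56/83 ≈ -0.67470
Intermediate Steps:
(126 - 14)/(19 - 185) = 112/(-166) = 112*(-1/166) = -56/83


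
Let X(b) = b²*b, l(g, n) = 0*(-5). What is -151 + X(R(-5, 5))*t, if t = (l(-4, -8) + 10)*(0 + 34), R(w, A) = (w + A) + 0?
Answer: -151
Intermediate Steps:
l(g, n) = 0
R(w, A) = A + w (R(w, A) = (A + w) + 0 = A + w)
t = 340 (t = (0 + 10)*(0 + 34) = 10*34 = 340)
X(b) = b³
-151 + X(R(-5, 5))*t = -151 + (5 - 5)³*340 = -151 + 0³*340 = -151 + 0*340 = -151 + 0 = -151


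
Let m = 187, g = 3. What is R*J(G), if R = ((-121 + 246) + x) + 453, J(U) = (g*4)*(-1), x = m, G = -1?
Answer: -9180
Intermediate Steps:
x = 187
J(U) = -12 (J(U) = (3*4)*(-1) = 12*(-1) = -12)
R = 765 (R = ((-121 + 246) + 187) + 453 = (125 + 187) + 453 = 312 + 453 = 765)
R*J(G) = 765*(-12) = -9180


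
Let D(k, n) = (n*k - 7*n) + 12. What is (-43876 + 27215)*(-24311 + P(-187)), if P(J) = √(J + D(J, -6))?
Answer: 405045571 - 16661*√989 ≈ 4.0452e+8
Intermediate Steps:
D(k, n) = 12 - 7*n + k*n (D(k, n) = (k*n - 7*n) + 12 = (-7*n + k*n) + 12 = 12 - 7*n + k*n)
P(J) = √(54 - 5*J) (P(J) = √(J + (12 - 7*(-6) + J*(-6))) = √(J + (12 + 42 - 6*J)) = √(J + (54 - 6*J)) = √(54 - 5*J))
(-43876 + 27215)*(-24311 + P(-187)) = (-43876 + 27215)*(-24311 + √(54 - 5*(-187))) = -16661*(-24311 + √(54 + 935)) = -16661*(-24311 + √989) = 405045571 - 16661*√989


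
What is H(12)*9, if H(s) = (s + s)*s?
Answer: 2592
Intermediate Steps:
H(s) = 2*s² (H(s) = (2*s)*s = 2*s²)
H(12)*9 = (2*12²)*9 = (2*144)*9 = 288*9 = 2592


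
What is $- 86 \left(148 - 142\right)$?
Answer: $-516$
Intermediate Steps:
$- 86 \left(148 - 142\right) = \left(-86\right) 6 = -516$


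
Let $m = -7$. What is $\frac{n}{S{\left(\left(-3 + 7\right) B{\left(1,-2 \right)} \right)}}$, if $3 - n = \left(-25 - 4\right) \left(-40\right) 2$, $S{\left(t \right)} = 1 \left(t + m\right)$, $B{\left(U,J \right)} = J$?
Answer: $\frac{2317}{15} \approx 154.47$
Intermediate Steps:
$S{\left(t \right)} = -7 + t$ ($S{\left(t \right)} = 1 \left(t - 7\right) = 1 \left(-7 + t\right) = -7 + t$)
$n = -2317$ ($n = 3 - \left(-25 - 4\right) \left(-40\right) 2 = 3 - \left(-29\right) \left(-40\right) 2 = 3 - 1160 \cdot 2 = 3 - 2320 = -2317$)
$\frac{n}{S{\left(\left(-3 + 7\right) B{\left(1,-2 \right)} \right)}} = - \frac{2317}{-7 + \left(-3 + 7\right) \left(-2\right)} = - \frac{2317}{-7 + 4 \left(-2\right)} = - \frac{2317}{-7 - 8} = - \frac{2317}{-15} = \left(-2317\right) \left(- \frac{1}{15}\right) = \frac{2317}{15}$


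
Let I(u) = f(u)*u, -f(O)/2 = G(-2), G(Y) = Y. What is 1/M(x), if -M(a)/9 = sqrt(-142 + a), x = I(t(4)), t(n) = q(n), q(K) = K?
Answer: I*sqrt(14)/378 ≈ 0.0098986*I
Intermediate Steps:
f(O) = 4 (f(O) = -2*(-2) = 4)
t(n) = n
I(u) = 4*u
x = 16 (x = 4*4 = 16)
M(a) = -9*sqrt(-142 + a)
1/M(x) = 1/(-9*sqrt(-142 + 16)) = 1/(-27*I*sqrt(14)) = I*sqrt(14)/378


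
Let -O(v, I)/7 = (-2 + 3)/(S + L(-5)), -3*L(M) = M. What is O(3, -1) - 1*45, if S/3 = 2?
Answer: -1056/23 ≈ -45.913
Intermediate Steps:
S = 6 (S = 3*2 = 6)
L(M) = -M/3
O(v, I) = -21/23 (O(v, I) = -7*(-2 + 3)/(6 - 1/3*(-5)) = -7/(6 + 5/3) = -7/23/3 = -7*3/23 = -21/23)
O(3, -1) - 1*45 = -21/23 - 1*45 = -21/23 - 45 = -1056/23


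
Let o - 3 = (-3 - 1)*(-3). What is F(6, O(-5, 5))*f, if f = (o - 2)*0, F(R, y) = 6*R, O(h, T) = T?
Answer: 0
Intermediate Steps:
o = 15 (o = 3 + (-3 - 1)*(-3) = 3 - 4*(-3) = 3 + 12 = 15)
f = 0 (f = (15 - 2)*0 = 13*0 = 0)
F(6, O(-5, 5))*f = (6*6)*0 = 36*0 = 0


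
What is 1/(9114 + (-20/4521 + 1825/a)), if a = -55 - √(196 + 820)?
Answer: 372194905591311/3373552444805579009 - 74603959650*√254/3373552444805579009 ≈ 0.00010997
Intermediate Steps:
a = -55 - 2*√254 (a = -55 - √1016 = -55 - 2*√254 ≈ -86.875)
1/(9114 + (-20/4521 + 1825/a)) = 1/(9114 + (-20/4521 + 1825/(-55 - 2*√254))) = 1/(41204374/4521 + 1825/(-55 - 2*√254))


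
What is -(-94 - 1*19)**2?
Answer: -12769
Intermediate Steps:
-(-94 - 1*19)**2 = -(-94 - 19)**2 = -1*(-113)**2 = -1*12769 = -12769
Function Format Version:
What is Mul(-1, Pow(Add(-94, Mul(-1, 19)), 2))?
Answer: -12769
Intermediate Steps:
Mul(-1, Pow(Add(-94, Mul(-1, 19)), 2)) = Mul(-1, Pow(Add(-94, -19), 2)) = Mul(-1, Pow(-113, 2)) = Mul(-1, 12769) = -12769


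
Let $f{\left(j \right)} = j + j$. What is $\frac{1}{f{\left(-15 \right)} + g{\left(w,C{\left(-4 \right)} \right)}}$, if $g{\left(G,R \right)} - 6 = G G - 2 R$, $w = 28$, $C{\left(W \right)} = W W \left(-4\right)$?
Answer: $\frac{1}{888} \approx 0.0011261$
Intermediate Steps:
$C{\left(W \right)} = - 4 W^{2}$ ($C{\left(W \right)} = W^{2} \left(-4\right) = - 4 W^{2}$)
$g{\left(G,R \right)} = 6 + G^{2} - 2 R$ ($g{\left(G,R \right)} = 6 + \left(G G - 2 R\right) = 6 + \left(G^{2} - 2 R\right) = 6 + G^{2} - 2 R$)
$f{\left(j \right)} = 2 j$
$\frac{1}{f{\left(-15 \right)} + g{\left(w,C{\left(-4 \right)} \right)}} = \frac{1}{2 \left(-15\right) + \left(6 + 28^{2} - 2 \left(- 4 \left(-4\right)^{2}\right)\right)} = \frac{1}{-30 + \left(6 + 784 - 2 \left(\left(-4\right) 16\right)\right)} = \frac{1}{-30 + \left(6 + 784 - -128\right)} = \frac{1}{-30 + \left(6 + 784 + 128\right)} = \frac{1}{-30 + 918} = \frac{1}{888}$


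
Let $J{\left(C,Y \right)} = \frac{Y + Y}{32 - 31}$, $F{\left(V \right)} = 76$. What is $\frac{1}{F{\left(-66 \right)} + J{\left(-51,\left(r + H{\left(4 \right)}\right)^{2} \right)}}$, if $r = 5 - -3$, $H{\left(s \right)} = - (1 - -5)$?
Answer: $\frac{1}{84} \approx 0.011905$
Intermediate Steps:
$H{\left(s \right)} = -6$ ($H{\left(s \right)} = - (1 + 5) = \left(-1\right) 6 = -6$)
$r = 8$ ($r = 5 + 3 = 8$)
$J{\left(C,Y \right)} = 2 Y$ ($J{\left(C,Y \right)} = \frac{2 Y}{1} = 2 Y 1 = 2 Y$)
$\frac{1}{F{\left(-66 \right)} + J{\left(-51,\left(r + H{\left(4 \right)}\right)^{2} \right)}} = \frac{1}{76 + 2 \left(8 - 6\right)^{2}} = \frac{1}{76 + 2 \cdot 2^{2}} = \frac{1}{76 + 2 \cdot 4} = \frac{1}{76 + 8} = \frac{1}{84}$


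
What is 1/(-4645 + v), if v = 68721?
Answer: 1/64076 ≈ 1.5606e-5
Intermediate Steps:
1/(-4645 + v) = 1/(-4645 + 68721) = 1/64076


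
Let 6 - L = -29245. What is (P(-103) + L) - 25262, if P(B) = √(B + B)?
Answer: 3989 + I*√206 ≈ 3989.0 + 14.353*I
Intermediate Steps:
L = 29251 (L = 6 - 1*(-29245) = 6 + 29245 = 29251)
P(B) = √2*√B (P(B) = √(2*B) = √2*√B)
(P(-103) + L) - 25262 = (√2*√(-103) + 29251) - 25262 = (√2*(I*√103) + 29251) - 25262 = (I*√206 + 29251) - 25262 = (29251 + I*√206) - 25262 = 3989 + I*√206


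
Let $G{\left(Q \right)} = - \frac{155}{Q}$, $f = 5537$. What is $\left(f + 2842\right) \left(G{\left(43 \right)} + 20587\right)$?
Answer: $\frac{7416135594}{43} \approx 1.7247 \cdot 10^{8}$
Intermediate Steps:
$\left(f + 2842\right) \left(G{\left(43 \right)} + 20587\right) = \left(5537 + 2842\right) \left(- \frac{155}{43} + 20587\right) = 8379 \left(\left(-155\right) \frac{1}{43} + 20587\right) = 8379 \left(- \frac{155}{43} + 20587\right) = 8379 \cdot \frac{885086}{43} = \frac{7416135594}{43}$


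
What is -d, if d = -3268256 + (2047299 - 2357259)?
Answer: 3578216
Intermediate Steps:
d = -3578216 (d = -3268256 - 309960 = -3578216)
-d = -1*(-3578216) = 3578216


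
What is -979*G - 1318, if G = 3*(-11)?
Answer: 30989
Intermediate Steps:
G = -33
-979*G - 1318 = -979*(-33) - 1318 = 32307 - 1318 = 30989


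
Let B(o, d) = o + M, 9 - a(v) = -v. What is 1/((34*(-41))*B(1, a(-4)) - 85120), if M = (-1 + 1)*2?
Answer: -1/86514 ≈ -1.1559e-5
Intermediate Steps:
a(v) = 9 + v (a(v) = 9 - (-1)*v = 9 + v)
M = 0 (M = 0*2 = 0)
B(o, d) = o (B(o, d) = o + 0 = o)
1/((34*(-41))*B(1, a(-4)) - 85120) = 1/((34*(-41))*1 - 85120) = 1/(-1394*1 - 85120) = 1/(-1394 - 85120) = 1/(-86514) = -1/86514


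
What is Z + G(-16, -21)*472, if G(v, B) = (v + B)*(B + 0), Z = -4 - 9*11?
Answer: 366641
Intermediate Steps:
Z = -103 (Z = -4 - 99 = -103)
G(v, B) = B*(B + v) (G(v, B) = (B + v)*B = B*(B + v))
Z + G(-16, -21)*472 = -103 - 21*(-21 - 16)*472 = -103 - 21*(-37)*472 = -103 + 777*472 = -103 + 366744 = 366641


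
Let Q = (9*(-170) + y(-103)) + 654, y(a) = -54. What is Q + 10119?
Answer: 9189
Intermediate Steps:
Q = -930 (Q = (9*(-170) - 54) + 654 = (-1530 - 54) + 654 = -1584 + 654 = -930)
Q + 10119 = -930 + 10119 = 9189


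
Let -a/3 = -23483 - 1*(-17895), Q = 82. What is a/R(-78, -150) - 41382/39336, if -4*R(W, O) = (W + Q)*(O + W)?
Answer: 820699/11324 ≈ 72.474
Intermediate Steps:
a = 16764 (a = -3*(-23483 - 1*(-17895)) = -3*(-23483 + 17895) = -3*(-5588) = 16764)
R(W, O) = -(82 + W)*(O + W)/4 (R(W, O) = -(W + 82)*(O + W)/4 = -(82 + W)*(O + W)/4)
a/R(-78, -150) - 41382/39336 = 16764/(-41/2*(-150) - 41/2*(-78) - ¼*(-78)² - ¼*(-150)*(-78)) - 41382/39336 = 16764/(3075 + 1599 - ¼*6084 - 2925) - 41382*1/39336 = 16764/(3075 + 1599 - 1521 - 2925) - 627/596 = 16764/228 - 627/596 = 16764*(1/228) - 627/596 = 1397/19 - 627/596 = 820699/11324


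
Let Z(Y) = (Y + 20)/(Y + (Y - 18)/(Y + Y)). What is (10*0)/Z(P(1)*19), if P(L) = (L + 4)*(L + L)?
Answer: 0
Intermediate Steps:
P(L) = 2*L*(4 + L) (P(L) = (4 + L)*(2*L) = 2*L*(4 + L))
Z(Y) = (20 + Y)/(Y + (-18 + Y)/(2*Y)) (Z(Y) = (20 + Y)/(Y + (-18 + Y)/((2*Y))) = (20 + Y)/(Y + (-18 + Y)*(1/(2*Y))) = (20 + Y)/(Y + (-18 + Y)/(2*Y)))
(10*0)/Z(P(1)*19) = (10*0)/((2*((2*1*(4 + 1))*19)*(20 + (2*1*(4 + 1))*19)/(-18 + (2*1*(4 + 1))*19 + 2*((2*1*(4 + 1))*19)²))) = 0/((2*((2*1*5)*19)*(20 + (2*1*5)*19)/(-18 + (2*1*5)*19 + 2*((2*1*5)*19)²))) = 0/((2*(10*19)*(20 + 10*19)/(-18 + 10*19 + 2*(10*19)²))) = 0/((2*190*(20 + 190)/(-18 + 190 + 2*190²))) = 0/((2*190*210/(-18 + 190 + 2*36100))) = 0/((2*190*210/(-18 + 190 + 72200))) = 0/((2*190*210/72372)) = 0/((2*190*(1/72372)*210)) = 0/(6650/6031) = 0*(6031/6650) = 0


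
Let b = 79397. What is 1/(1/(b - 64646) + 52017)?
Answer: 14751/767302768 ≈ 1.9224e-5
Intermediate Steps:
1/(1/(b - 64646) + 52017) = 1/(1/(79397 - 64646) + 52017) = 1/(1/14751 + 52017) = 1/(767302768/14751) = 14751/767302768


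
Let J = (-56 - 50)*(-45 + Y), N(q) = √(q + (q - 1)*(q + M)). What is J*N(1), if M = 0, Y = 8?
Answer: 3922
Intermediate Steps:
N(q) = √(q + q*(-1 + q)) (N(q) = √(q + (q - 1)*(q + 0)) = √(q + (-1 + q)*q) = √(q + q*(-1 + q)))
J = 3922 (J = (-56 - 50)*(-45 + 8) = -106*(-37) = 3922)
J*N(1) = 3922*√(1²) = 3922*√1 = 3922*1 = 3922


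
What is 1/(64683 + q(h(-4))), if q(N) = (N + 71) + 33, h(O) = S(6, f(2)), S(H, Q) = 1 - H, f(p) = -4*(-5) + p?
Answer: 1/64782 ≈ 1.5436e-5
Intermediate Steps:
f(p) = 20 + p
h(O) = -5 (h(O) = 1 - 1*6 = 1 - 6 = -5)
q(N) = 104 + N (q(N) = (71 + N) + 33 = 104 + N)
1/(64683 + q(h(-4))) = 1/(64683 + (104 - 5)) = 1/(64683 + 99) = 1/64782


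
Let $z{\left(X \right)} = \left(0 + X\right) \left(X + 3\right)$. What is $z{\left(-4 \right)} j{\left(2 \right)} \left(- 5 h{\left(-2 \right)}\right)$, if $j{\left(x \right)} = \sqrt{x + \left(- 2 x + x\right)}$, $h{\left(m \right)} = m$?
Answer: $0$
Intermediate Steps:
$z{\left(X \right)} = X \left(3 + X\right)$
$j{\left(x \right)} = 0$ ($j{\left(x \right)} = \sqrt{x - x} = \sqrt{0} = 0$)
$z{\left(-4 \right)} j{\left(2 \right)} \left(- 5 h{\left(-2 \right)}\right) = - 4 \left(3 - 4\right) 0 \left(\left(-5\right) \left(-2\right)\right) = \left(-4\right) \left(-1\right) 0 \cdot 10 = 4 \cdot 0 \cdot 10 = 0 \cdot 10 = 0$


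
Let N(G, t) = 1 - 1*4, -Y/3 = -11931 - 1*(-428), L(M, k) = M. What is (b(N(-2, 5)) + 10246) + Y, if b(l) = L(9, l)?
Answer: 44764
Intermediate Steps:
Y = 34509 (Y = -3*(-11931 - 1*(-428)) = -3*(-11931 + 428) = -3*(-11503) = 34509)
N(G, t) = -3 (N(G, t) = 1 - 4 = -3)
b(l) = 9
(b(N(-2, 5)) + 10246) + Y = (9 + 10246) + 34509 = 10255 + 34509 = 44764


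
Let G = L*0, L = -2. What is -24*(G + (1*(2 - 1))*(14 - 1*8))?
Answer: -144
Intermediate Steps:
G = 0 (G = -2*0 = 0)
-24*(G + (1*(2 - 1))*(14 - 1*8)) = -24*(0 + (1*(2 - 1))*(14 - 1*8)) = -24*(0 + (1*1)*(14 - 8)) = -24*(0 + 1*6) = -24*(0 + 6) = -24*6 = -144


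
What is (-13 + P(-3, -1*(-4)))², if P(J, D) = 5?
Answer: 64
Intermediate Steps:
(-13 + P(-3, -1*(-4)))² = (-13 + 5)² = (-8)² = 64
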